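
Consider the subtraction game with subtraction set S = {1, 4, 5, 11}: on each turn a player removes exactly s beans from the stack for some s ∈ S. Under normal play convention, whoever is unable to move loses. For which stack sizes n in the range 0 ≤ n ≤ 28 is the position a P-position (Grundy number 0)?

G(0) = 0
G(1) = mex{0} = 1
G(2) = mex{1} = 0
G(3) = mex{0} = 1
G(4) = mex{1,0} = 2
G(5) = mex{2,1,0} = 3
G(6) = mex{3,0,1} = 2
G(7) = mex{2,1,0} = 3
G(8) = mex{3,2,1} = 0
G(9) = mex{0,3,2} = 1
G(10) = mex{1,2,3} = 0
G(11) = mex{0,3,2,0} = 1
G(12) = mex{1,0,3,1} = 2
G(13) = mex{2,1,0,0} = 3
G(14) = mex{3,0,1,1} = 2
G(15) = mex{2,1,0,2} = 3
G(16) = mex{3,2,1,3} = 0
G(17) = mex{0,3,2,2} = 1
G(18) = mex{1,2,3,3} = 0
G(19) = mex{0,3,2,0} = 1
G(20) = mex{1,0,3,1} = 2
G(21) = mex{2,1,0,0} = 3
G(22) = mex{3,0,1,1} = 2
G(23) = mex{2,1,0,2} = 3
G(24) = mex{3,2,1,3} = 0
G(25) = mex{0,3,2,2} = 1
G(26) = mex{1,2,3,3} = 0
G(27) = mex{0,3,2,0} = 1
G(28) = mex{1,0,3,1} = 2
P-positions are exactly the n with G(n) = 0.

0, 2, 8, 10, 16, 18, 24, 26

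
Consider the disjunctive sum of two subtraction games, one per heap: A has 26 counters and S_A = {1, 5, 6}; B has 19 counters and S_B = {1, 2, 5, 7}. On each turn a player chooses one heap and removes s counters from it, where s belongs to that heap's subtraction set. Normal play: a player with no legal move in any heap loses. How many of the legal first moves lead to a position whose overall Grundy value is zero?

3

Heap A, S = {1, 5, 6}:
n :  0  1  2  3  4  5  6  7  8  9 10 11 12 13 14 15 16 17 18 19 20 21 22 23 24 25 26
G :  0  1  0  1  0  1  2  3  2  3  2  0  1  0  1  0  1  2  3  2  3  2  0  1  0  1  0
G_A(26) = 0.
Heap B, S = {1, 2, 5, 7}:
G(0) = 0
G(1) = mex{0} = 1
G(2) = mex{1,0} = 2
G(3) = mex{2,1} = 0
G(4) = mex{0,2} = 1
G(5) = mex{1,0,0} = 2
G(6) = mex{2,1,1} = 0
G(7) = mex{0,2,2,0} = 1
G(8) = mex{1,0,0,1} = 2
G(9) = mex{2,1,1,2} = 0
G(10) = mex{0,2,2,0} = 1
G(11) = mex{1,0,0,1} = 2
G(12) = mex{2,1,1,2} = 0
G(13) = mex{0,2,2,0} = 1
G(14) = mex{1,0,0,1} = 2
G(15) = mex{2,1,1,2} = 0
G(16) = mex{0,2,2,0} = 1
G(17) = mex{1,0,0,1} = 2
G(18) = mex{2,1,1,2} = 0
G(19) = mex{0,2,2,0} = 1
G_B(19) = 1.
Combined Grundy value = 0 ⊕ 1 = 1.
A winning move leaves total XOR = 0, i.e. changes one component's Grundy value g to g ⊕ X where X is the current total.
Heap A: need g' = 0⊕1 = 1. Options: 26−1→G=1, 26−5→G=2, 26−6→G=3. Hits: 1.
Heap B: need g' = 1⊕1 = 0. Options: 19−1→G=0, 19−2→G=2, 19−5→G=2, 19−7→G=0. Hits: 2.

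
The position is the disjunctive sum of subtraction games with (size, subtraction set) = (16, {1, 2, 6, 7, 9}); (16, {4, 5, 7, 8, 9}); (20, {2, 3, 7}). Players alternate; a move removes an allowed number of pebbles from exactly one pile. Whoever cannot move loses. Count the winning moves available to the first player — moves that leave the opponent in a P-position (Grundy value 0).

Pile A, S = {1, 2, 6, 7, 9}:
G(0) = 0
G(1) = mex{0} = 1
G(2) = mex{1,0} = 2
G(3) = mex{2,1} = 0
G(4) = mex{0,2} = 1
G(5) = mex{1,0} = 2
G(6) = mex{2,1,0} = 3
G(7) = mex{3,2,1,0} = 4
G(8) = mex{4,3,2,1} = 0
G(9) = mex{0,4,0,2,0} = 1
G(10) = mex{1,0,1,0,1} = 2
G(11) = mex{2,1,2,1,2} = 0
G(12) = mex{0,2,3,2,0} = 1
G(13) = mex{1,0,4,3,1} = 2
G(14) = mex{2,1,0,4,2} = 3
G(15) = mex{3,2,1,0,3} = 4
G(16) = mex{4,3,2,1,4} = 0
G_A(16) = 0.
Pile B, S = {4, 5, 7, 8, 9}:
G(0) = 0
G(1) = mex{} = 0
G(2) = mex{} = 0
G(3) = mex{} = 0
G(4) = mex{0} = 1
G(5) = mex{0,0} = 1
G(6) = mex{0,0} = 1
G(7) = mex{0,0,0} = 1
G(8) = mex{1,0,0,0} = 2
G(9) = mex{1,1,0,0,0} = 2
G(10) = mex{1,1,0,0,0} = 2
G(11) = mex{1,1,1,0,0} = 2
G(12) = mex{2,1,1,1,0} = 3
G(13) = mex{2,2,1,1,1} = 0
G(14) = mex{2,2,1,1,1} = 0
G(15) = mex{2,2,2,1,1} = 0
G(16) = mex{3,2,2,2,1} = 0
G_B(16) = 0.
Pile C, S = {2, 3, 7}:
n :  0  1  2  3  4  5  6  7  8  9 10 11 12 13 14 15 16 17 18 19 20
G :  0  0  1  1  2  0  0  1  1  2  0  0  1  1  2  0  0  1  1  2  0
G_C(20) = 0.
Combined Grundy value = 0 ⊕ 0 ⊕ 0 = 0.
A winning move leaves total XOR = 0, i.e. changes one component's Grundy value g to g ⊕ X where X is the current total.
Pile A: target g' = 0⊕0 = 0, but every legal move changes the Grundy value (mex property), so 0 moves.
Pile B: target g' = 0⊕0 = 0, but every legal move changes the Grundy value (mex property), so 0 moves.
Pile C: target g' = 0⊕0 = 0, but every legal move changes the Grundy value (mex property), so 0 moves.

0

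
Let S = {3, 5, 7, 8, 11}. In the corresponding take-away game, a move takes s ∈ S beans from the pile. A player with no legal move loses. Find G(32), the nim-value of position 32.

1

G(0) = 0
G(1) = mex{} = 0
G(2) = mex{} = 0
G(3) = mex{0} = 1
G(4) = mex{0} = 1
G(5) = mex{0,0} = 1
G(6) = mex{1,0} = 2
G(7) = mex{1,0,0} = 2
G(8) = mex{1,1,0,0} = 2
G(9) = mex{2,1,0,0} = 3
G(10) = mex{2,1,1,0} = 3
G(11) = mex{2,2,1,1,0} = 3
G(12) = mex{3,2,1,1,0} = 4
G(13) = mex{3,2,2,1,0} = 4
G(14) = mex{3,3,2,2,1} = 0
G(15) = mex{4,3,2,2,1} = 0
G(16) = mex{4,3,3,2,1} = 0
G(17) = mex{0,4,3,3,2} = 1
G(18) = mex{0,4,3,3,2} = 1
G(19) = mex{0,0,4,3,2} = 1
G(20) = mex{1,0,4,4,3} = 2
G(21) = mex{1,0,0,4,3} = 2
G(22) = mex{1,1,0,0,3} = 2
G(23) = mex{2,1,0,0,4} = 3
G(24) = mex{2,1,1,0,4} = 3
G(25) = mex{2,2,1,1,0} = 3
G(26) = mex{3,2,1,1,0} = 4
G(27) = mex{3,2,2,1,0} = 4
G(28) = mex{3,3,2,2,1} = 0
G(29) = mex{4,3,2,2,1} = 0
G(30) = mex{4,3,3,2,1} = 0
G(31) = mex{0,4,3,3,2} = 1
G(32) = mex{0,4,3,3,2} = 1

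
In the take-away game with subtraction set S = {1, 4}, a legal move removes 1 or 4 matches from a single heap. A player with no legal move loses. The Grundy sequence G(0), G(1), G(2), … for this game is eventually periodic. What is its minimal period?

5

G(0) = 0
G(1) = mex{0} = 1
G(2) = mex{1} = 0
G(3) = mex{0} = 1
G(4) = mex{1,0} = 2
G(5) = mex{2,1} = 0
G(6) = mex{0,0} = 1
G(7) = mex{1,1} = 0
G(8) = mex{0,2} = 1
G(9) = mex{1,0} = 2
G(10) = mex{2,1} = 0
G(11) = mex{0,0} = 1
G(12) = mex{1,1} = 0
G(13) = mex{0,2} = 1
G(14) = mex{1,0} = 2
G(n+5) = G(n) holds for n = 0,…,3 (a full window of length max(S) = 4), so the sequence is purely periodic with period 5.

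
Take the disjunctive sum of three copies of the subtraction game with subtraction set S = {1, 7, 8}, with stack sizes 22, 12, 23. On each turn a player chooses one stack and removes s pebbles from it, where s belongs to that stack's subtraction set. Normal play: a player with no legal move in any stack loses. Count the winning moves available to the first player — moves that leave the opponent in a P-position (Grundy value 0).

All stacks use S = {1, 7, 8}:
n :  0  1  2  3  4  5  6  7  8  9 10 11 12 13 14 15 16 17 18 19 20 21 22 23
G :  0  1  0  1  0  1  0  1  2  3  2  3  2  3  2  0  1  0  1  0  1  0  1  2
Stack A: G(22) = 1.
Stack B: G(12) = 2.
Stack C: G(23) = 2.
Combined Grundy value = 1 ⊕ 2 ⊕ 2 = 1.
A winning move leaves total XOR = 0, i.e. changes one component's Grundy value g to g ⊕ X where X is the current total.
Stack A: need g' = 1⊕1 = 0. Options: 22−1→G=0, 22−7→G=0, 22−8→G=2. Hits: 2.
Stack B: need g' = 2⊕1 = 3. Options: 12−1→G=3, 12−7→G=1, 12−8→G=0. Hits: 1.
Stack C: need g' = 2⊕1 = 3. Options: 23−1→G=1, 23−7→G=1, 23−8→G=0. Hits: 0.

3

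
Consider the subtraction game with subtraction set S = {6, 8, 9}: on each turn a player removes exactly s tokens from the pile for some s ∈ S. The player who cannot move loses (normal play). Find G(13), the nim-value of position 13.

2

G(0) = 0
G(1) = mex{} = 0
G(2) = mex{} = 0
G(3) = mex{} = 0
G(4) = mex{} = 0
G(5) = mex{} = 0
G(6) = mex{0} = 1
G(7) = mex{0} = 1
G(8) = mex{0,0} = 1
G(9) = mex{0,0,0} = 1
G(10) = mex{0,0,0} = 1
G(11) = mex{0,0,0} = 1
G(12) = mex{1,0,0} = 2
G(13) = mex{1,0,0} = 2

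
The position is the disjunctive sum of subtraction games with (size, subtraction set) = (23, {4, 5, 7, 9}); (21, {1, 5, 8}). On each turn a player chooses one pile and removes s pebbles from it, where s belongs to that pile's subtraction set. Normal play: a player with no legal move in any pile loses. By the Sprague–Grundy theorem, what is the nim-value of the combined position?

Pile A, S = {4, 5, 7, 9}:
n :  0  1  2  3  4  5  6  7  8  9 10 11 12 13 14 15 16 17 18 19 20 21 22 23
G :  0  0  0  0  1  1  1  1  2  2  2  2  3  0  0  0  0  1  1  1  1  2  2  2
G_A(23) = 2.
Pile B, S = {1, 5, 8}:
n :  0  1  2  3  4  5  6  7  8  9 10 11 12 13 14 15 16 17 18 19 20 21
G :  0  1  0  1  0  1  0  1  2  3  2  3  2  0  1  0  1  0  1  0  1  2
G_B(21) = 2.
Combined Grundy value = 2 ⊕ 2 = 0.

0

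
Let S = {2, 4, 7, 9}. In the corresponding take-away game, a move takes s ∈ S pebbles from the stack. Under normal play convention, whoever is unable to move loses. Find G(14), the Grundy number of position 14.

1

n :  0  1  2  3  4  5  6  7  8  9 10 11 12 13 14
G :  0  0  1  1  2  2  0  3  1  4  2  0  0  1  1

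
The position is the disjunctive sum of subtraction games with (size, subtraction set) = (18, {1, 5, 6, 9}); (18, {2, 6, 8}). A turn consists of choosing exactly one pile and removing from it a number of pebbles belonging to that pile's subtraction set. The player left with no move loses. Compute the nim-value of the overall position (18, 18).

Pile A, S = {1, 5, 6, 9}:
n :  0  1  2  3  4  5  6  7  8  9 10 11 12 13 14 15 16 17 18
G :  0  1  0  1  0  1  2  3  2  3  2  3  0  1  0  1  0  1  2
G_A(18) = 2.
Pile B, S = {2, 6, 8}:
n :  0  1  2  3  4  5  6  7  8  9 10 11 12 13 14 15 16 17 18
G :  0  0  1  1  0  0  1  1  2  2  3  3  2  2  0  0  1  1  0
G_B(18) = 0.
Combined Grundy value = 2 ⊕ 0 = 2.

2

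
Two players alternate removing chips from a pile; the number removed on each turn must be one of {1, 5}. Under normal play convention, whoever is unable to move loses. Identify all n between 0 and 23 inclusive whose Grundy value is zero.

0, 2, 4, 6, 8, 10, 12, 14, 16, 18, 20, 22

n :  0  1  2  3  4  5  6  7  8  9 10 11 12 13 14 15 16 17 18 19 20 21 22 23
G :  0  1  0  1  0  1  0  1  0  1  0  1  0  1  0  1  0  1  0  1  0  1  0  1
P-positions are exactly the n with G(n) = 0.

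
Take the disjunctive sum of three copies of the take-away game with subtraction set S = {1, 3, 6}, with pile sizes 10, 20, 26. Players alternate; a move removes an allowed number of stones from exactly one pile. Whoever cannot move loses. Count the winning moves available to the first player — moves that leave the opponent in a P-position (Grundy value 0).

All piles use S = {1, 3, 6}:
n :  0  1  2  3  4  5  6  7  8  9 10 11 12 13 14 15 16 17 18 19 20 21 22 23 24 25 26
G :  0  1  0  1  0  1  2  3  2  0  1  0  1  0  1  2  3  2  0  1  0  1  0  1  2  3  2
Pile A: G(10) = 1.
Pile B: G(20) = 0.
Pile C: G(26) = 2.
Combined Grundy value = 1 ⊕ 0 ⊕ 2 = 3.
A winning move leaves total XOR = 0, i.e. changes one component's Grundy value g to g ⊕ X where X is the current total.
Pile A: need g' = 1⊕3 = 2. Options: 10−1→G=0, 10−3→G=3, 10−6→G=0. Hits: 0.
Pile B: need g' = 0⊕3 = 3. Options: 20−1→G=1, 20−3→G=2, 20−6→G=1. Hits: 0.
Pile C: need g' = 2⊕3 = 1. Options: 26−1→G=3, 26−3→G=1, 26−6→G=0. Hits: 1.

1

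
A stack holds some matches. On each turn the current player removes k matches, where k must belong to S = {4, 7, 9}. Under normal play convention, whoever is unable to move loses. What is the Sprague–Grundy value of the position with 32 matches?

1

n :  0  1  2  3  4  5  6  7  8  9 10 11 12 13 14 15 16 17 18 19 20 21 22 23 24 25 26 27 28 29 30 31 32
G :  0  0  0  0  1  1  1  1  2  2  2  2  3  0  0  0  0  1  1  1  1  2  2  2  2  3  0  0  0  0  1  1  1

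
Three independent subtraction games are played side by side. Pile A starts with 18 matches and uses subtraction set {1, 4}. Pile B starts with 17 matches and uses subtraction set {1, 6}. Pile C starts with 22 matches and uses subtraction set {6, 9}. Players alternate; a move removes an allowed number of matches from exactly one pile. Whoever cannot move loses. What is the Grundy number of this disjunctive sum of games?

1

Pile A, S = {1, 4}:
n :  0  1  2  3  4  5  6  7  8  9 10 11 12 13 14 15 16 17 18
G :  0  1  0  1  2  0  1  0  1  2  0  1  0  1  2  0  1  0  1
G_A(18) = 1.
Pile B, S = {1, 6}:
n :  0  1  2  3  4  5  6  7  8  9 10 11 12 13 14 15 16 17
G :  0  1  0  1  0  1  2  0  1  0  1  0  1  2  0  1  0  1
G_B(17) = 1.
Pile C, S = {6, 9}:
G(0) = 0
G(1) = mex{} = 0
G(2) = mex{} = 0
G(3) = mex{} = 0
G(4) = mex{} = 0
G(5) = mex{} = 0
G(6) = mex{0} = 1
G(7) = mex{0} = 1
G(8) = mex{0} = 1
G(9) = mex{0,0} = 1
G(10) = mex{0,0} = 1
G(11) = mex{0,0} = 1
G(12) = mex{1,0} = 2
G(13) = mex{1,0} = 2
G(14) = mex{1,0} = 2
G(15) = mex{1,1} = 0
G(16) = mex{1,1} = 0
G(17) = mex{1,1} = 0
G(18) = mex{2,1} = 0
G(19) = mex{2,1} = 0
G(20) = mex{2,1} = 0
G(21) = mex{0,2} = 1
G(22) = mex{0,2} = 1
G_C(22) = 1.
Combined Grundy value = 1 ⊕ 1 ⊕ 1 = 1.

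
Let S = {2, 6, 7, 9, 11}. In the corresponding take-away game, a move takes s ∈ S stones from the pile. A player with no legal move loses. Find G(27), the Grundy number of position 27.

3

G(0) = 0
G(1) = mex{} = 0
G(2) = mex{0} = 1
G(3) = mex{0} = 1
G(4) = mex{1} = 0
G(5) = mex{1} = 0
G(6) = mex{0,0} = 1
G(7) = mex{0,0,0} = 1
G(8) = mex{1,1,0} = 2
G(9) = mex{1,1,1,0} = 2
G(10) = mex{2,0,1,0} = 3
G(11) = mex{2,0,0,1,0} = 3
G(12) = mex{3,1,0,1,0} = 2
G(13) = mex{3,1,1,0,1} = 2
G(14) = mex{2,2,1,0,1} = 3
G(15) = mex{2,2,2,1,0} = 3
G(16) = mex{3,3,2,1,0} = 4
G(17) = mex{3,3,3,2,1} = 0
G(18) = mex{4,2,3,2,1} = 0
G(19) = mex{0,2,2,3,2} = 1
G(20) = mex{0,3,2,3,2} = 1
G(21) = mex{1,3,3,2,3} = 0
G(22) = mex{1,4,3,2,3} = 0
G(23) = mex{0,0,4,3,2} = 1
G(24) = mex{0,0,0,3,2} = 1
G(25) = mex{1,1,0,4,3} = 2
G(26) = mex{1,1,1,0,3} = 2
G(27) = mex{2,0,1,0,4} = 3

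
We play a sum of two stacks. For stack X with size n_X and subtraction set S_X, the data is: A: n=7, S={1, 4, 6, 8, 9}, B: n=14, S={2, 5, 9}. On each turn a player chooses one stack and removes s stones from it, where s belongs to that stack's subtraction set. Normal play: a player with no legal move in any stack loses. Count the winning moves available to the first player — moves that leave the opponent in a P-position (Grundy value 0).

Stack A, S = {1, 4, 6, 8, 9}:
n : 0 1 2 3 4 5 6 7
G : 0 1 0 1 2 0 1 0
G_A(7) = 0.
Stack B, S = {2, 5, 9}:
n :  0  1  2  3  4  5  6  7  8  9 10 11 12 13 14
G :  0  0  1  1  0  2  1  0  0  1  1  0  2  1  0
G_B(14) = 0.
Combined Grundy value = 0 ⊕ 0 = 0.
A winning move leaves total XOR = 0, i.e. changes one component's Grundy value g to g ⊕ X where X is the current total.
Stack A: target g' = 0⊕0 = 0, but every legal move changes the Grundy value (mex property), so 0 moves.
Stack B: target g' = 0⊕0 = 0, but every legal move changes the Grundy value (mex property), so 0 moves.

0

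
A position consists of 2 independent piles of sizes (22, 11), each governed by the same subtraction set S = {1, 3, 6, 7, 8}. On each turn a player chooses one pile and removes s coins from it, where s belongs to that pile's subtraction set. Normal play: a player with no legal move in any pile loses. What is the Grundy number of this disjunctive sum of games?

0

All piles use S = {1, 3, 6, 7, 8}:
G(0) = 0
G(1) = mex{0} = 1
G(2) = mex{1} = 0
G(3) = mex{0,0} = 1
G(4) = mex{1,1} = 0
G(5) = mex{0,0} = 1
G(6) = mex{1,1,0} = 2
G(7) = mex{2,0,1,0} = 3
G(8) = mex{3,1,0,1,0} = 2
G(9) = mex{2,2,1,0,1} = 3
G(10) = mex{3,3,0,1,0} = 2
G(11) = mex{2,2,1,0,1} = 3
G(12) = mex{3,3,2,1,0} = 4
G(13) = mex{4,2,3,2,1} = 0
G(14) = mex{0,3,2,3,2} = 1
G(15) = mex{1,4,3,2,3} = 0
G(16) = mex{0,0,2,3,2} = 1
G(17) = mex{1,1,3,2,3} = 0
G(18) = mex{0,0,4,3,2} = 1
G(19) = mex{1,1,0,4,3} = 2
G(20) = mex{2,0,1,0,4} = 3
G(21) = mex{3,1,0,1,0} = 2
G(22) = mex{2,2,1,0,1} = 3
Pile A: G(22) = 3.
Pile B: G(11) = 3.
Combined Grundy value = 3 ⊕ 3 = 0.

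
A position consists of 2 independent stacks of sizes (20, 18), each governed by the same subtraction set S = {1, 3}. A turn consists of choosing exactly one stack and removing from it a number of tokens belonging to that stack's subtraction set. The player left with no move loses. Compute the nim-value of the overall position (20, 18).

0

All stacks use S = {1, 3}:
G(0) = 0
G(1) = mex{0} = 1
G(2) = mex{1} = 0
G(3) = mex{0,0} = 1
G(4) = mex{1,1} = 0
G(5) = mex{0,0} = 1
G(6) = mex{1,1} = 0
G(7) = mex{0,0} = 1
G(8) = mex{1,1} = 0
G(9) = mex{0,0} = 1
G(10) = mex{1,1} = 0
G(11) = mex{0,0} = 1
G(12) = mex{1,1} = 0
G(13) = mex{0,0} = 1
G(14) = mex{1,1} = 0
G(15) = mex{0,0} = 1
G(16) = mex{1,1} = 0
G(17) = mex{0,0} = 1
G(18) = mex{1,1} = 0
G(19) = mex{0,0} = 1
G(20) = mex{1,1} = 0
Stack A: G(20) = 0.
Stack B: G(18) = 0.
Combined Grundy value = 0 ⊕ 0 = 0.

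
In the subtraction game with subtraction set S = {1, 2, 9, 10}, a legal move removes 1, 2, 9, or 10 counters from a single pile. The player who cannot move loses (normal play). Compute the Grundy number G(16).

G(0) = 0
G(1) = mex{0} = 1
G(2) = mex{1,0} = 2
G(3) = mex{2,1} = 0
G(4) = mex{0,2} = 1
G(5) = mex{1,0} = 2
G(6) = mex{2,1} = 0
G(7) = mex{0,2} = 1
G(8) = mex{1,0} = 2
G(9) = mex{2,1,0} = 3
G(10) = mex{3,2,1,0} = 4
G(11) = mex{4,3,2,1} = 0
G(12) = mex{0,4,0,2} = 1
G(13) = mex{1,0,1,0} = 2
G(14) = mex{2,1,2,1} = 0
G(15) = mex{0,2,0,2} = 1
G(16) = mex{1,0,1,0} = 2

2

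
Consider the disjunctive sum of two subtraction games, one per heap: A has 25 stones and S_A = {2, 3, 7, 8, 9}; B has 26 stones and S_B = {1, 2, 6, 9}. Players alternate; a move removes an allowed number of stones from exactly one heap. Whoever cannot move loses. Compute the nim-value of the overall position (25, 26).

Heap A, S = {2, 3, 7, 8, 9}:
G(0) = 0
G(1) = mex{} = 0
G(2) = mex{0} = 1
G(3) = mex{0,0} = 1
G(4) = mex{1,0} = 2
G(5) = mex{1,1} = 0
G(6) = mex{2,1} = 0
G(7) = mex{0,2,0} = 1
G(8) = mex{0,0,0,0} = 1
G(9) = mex{1,0,1,0,0} = 2
G(10) = mex{1,1,1,1,0} = 2
G(11) = mex{2,1,2,1,1} = 0
G(12) = mex{2,2,0,2,1} = 3
G(13) = mex{0,2,0,0,2} = 1
G(14) = mex{3,0,1,0,0} = 2
G(15) = mex{1,3,1,1,0} = 2
G(16) = mex{2,1,2,1,1} = 0
G(17) = mex{2,2,2,2,1} = 0
G(18) = mex{0,2,0,2,2} = 1
G(19) = mex{0,0,3,0,2} = 1
G(20) = mex{1,0,1,3,0} = 2
G(21) = mex{1,1,2,1,3} = 0
G(22) = mex{2,1,2,2,1} = 0
G(23) = mex{0,2,0,2,2} = 1
G(24) = mex{0,0,0,0,2} = 1
G(25) = mex{1,0,1,0,0} = 2
G_A(25) = 2.
Heap B, S = {1, 2, 6, 9}:
n :  0  1  2  3  4  5  6  7  8  9 10 11 12 13 14 15 16 17 18 19 20 21 22 23 24 25 26
G :  0  1  2  0  1  2  3  0  1  2  0  1  2  3  0  1  2  0  1  2  3  0  1  2  0  1  2
G_B(26) = 2.
Combined Grundy value = 2 ⊕ 2 = 0.

0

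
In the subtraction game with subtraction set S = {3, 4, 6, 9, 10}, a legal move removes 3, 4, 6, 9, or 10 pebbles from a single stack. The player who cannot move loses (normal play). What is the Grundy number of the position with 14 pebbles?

G(0) = 0
G(1) = mex{} = 0
G(2) = mex{} = 0
G(3) = mex{0} = 1
G(4) = mex{0,0} = 1
G(5) = mex{0,0} = 1
G(6) = mex{1,0,0} = 2
G(7) = mex{1,1,0} = 2
G(8) = mex{1,1,0} = 2
G(9) = mex{2,1,1,0} = 3
G(10) = mex{2,2,1,0,0} = 3
G(11) = mex{2,2,1,0,0} = 3
G(12) = mex{3,2,2,1,0} = 4
G(13) = mex{3,3,2,1,1} = 0
G(14) = mex{3,3,2,1,1} = 0

0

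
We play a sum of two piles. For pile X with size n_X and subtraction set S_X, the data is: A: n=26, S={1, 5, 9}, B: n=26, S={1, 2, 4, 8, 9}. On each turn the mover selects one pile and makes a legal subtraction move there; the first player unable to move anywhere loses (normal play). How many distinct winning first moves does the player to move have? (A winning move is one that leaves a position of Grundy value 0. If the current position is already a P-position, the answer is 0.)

Pile A, S = {1, 5, 9}:
n :  0  1  2  3  4  5  6  7  8  9 10 11 12 13 14 15 16 17 18 19 20 21 22 23 24 25 26
G :  0  1  0  1  0  1  0  1  0  1  0  1  0  1  0  1  0  1  0  1  0  1  0  1  0  1  0
G_A(26) = 0.
Pile B, S = {1, 2, 4, 8, 9}:
n :  0  1  2  3  4  5  6  7  8  9 10 11 12 13 14 15 16 17 18 19 20 21 22 23 24 25 26
G :  0  1  2  0  1  2  0  1  2  3  4  5  3  0  1  2  0  1  2  0  1  2  3  4  5  3  0
G_B(26) = 0.
Combined Grundy value = 0 ⊕ 0 = 0.
A winning move leaves total XOR = 0, i.e. changes one component's Grundy value g to g ⊕ X where X is the current total.
Pile A: target g' = 0⊕0 = 0, but every legal move changes the Grundy value (mex property), so 0 moves.
Pile B: target g' = 0⊕0 = 0, but every legal move changes the Grundy value (mex property), so 0 moves.

0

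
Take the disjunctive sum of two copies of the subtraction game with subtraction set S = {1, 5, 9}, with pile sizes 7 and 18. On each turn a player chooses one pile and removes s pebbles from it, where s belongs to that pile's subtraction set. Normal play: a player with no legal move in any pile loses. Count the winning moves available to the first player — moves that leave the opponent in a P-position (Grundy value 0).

5

All piles use S = {1, 5, 9}:
G(0) = 0
G(1) = mex{0} = 1
G(2) = mex{1} = 0
G(3) = mex{0} = 1
G(4) = mex{1} = 0
G(5) = mex{0,0} = 1
G(6) = mex{1,1} = 0
G(7) = mex{0,0} = 1
G(8) = mex{1,1} = 0
G(9) = mex{0,0,0} = 1
G(10) = mex{1,1,1} = 0
G(11) = mex{0,0,0} = 1
G(12) = mex{1,1,1} = 0
G(13) = mex{0,0,0} = 1
G(14) = mex{1,1,1} = 0
G(15) = mex{0,0,0} = 1
G(16) = mex{1,1,1} = 0
G(17) = mex{0,0,0} = 1
G(18) = mex{1,1,1} = 0
Pile A: G(7) = 1.
Pile B: G(18) = 0.
Combined Grundy value = 1 ⊕ 0 = 1.
A winning move leaves total XOR = 0, i.e. changes one component's Grundy value g to g ⊕ X where X is the current total.
Pile A: need g' = 1⊕1 = 0. Options: 7−1→G=0, 7−5→G=0. Hits: 2.
Pile B: need g' = 0⊕1 = 1. Options: 18−1→G=1, 18−5→G=1, 18−9→G=1. Hits: 3.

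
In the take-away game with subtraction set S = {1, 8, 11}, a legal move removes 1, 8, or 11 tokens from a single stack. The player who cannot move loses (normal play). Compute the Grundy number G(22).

G(0) = 0
G(1) = mex{0} = 1
G(2) = mex{1} = 0
G(3) = mex{0} = 1
G(4) = mex{1} = 0
G(5) = mex{0} = 1
G(6) = mex{1} = 0
G(7) = mex{0} = 1
G(8) = mex{1,0} = 2
G(9) = mex{2,1} = 0
G(10) = mex{0,0} = 1
G(11) = mex{1,1,0} = 2
G(12) = mex{2,0,1} = 3
G(13) = mex{3,1,0} = 2
G(14) = mex{2,0,1} = 3
G(15) = mex{3,1,0} = 2
G(16) = mex{2,2,1} = 0
G(17) = mex{0,0,0} = 1
G(18) = mex{1,1,1} = 0
G(19) = mex{0,2,2} = 1
G(20) = mex{1,3,0} = 2
G(21) = mex{2,2,1} = 0
G(22) = mex{0,3,2} = 1

1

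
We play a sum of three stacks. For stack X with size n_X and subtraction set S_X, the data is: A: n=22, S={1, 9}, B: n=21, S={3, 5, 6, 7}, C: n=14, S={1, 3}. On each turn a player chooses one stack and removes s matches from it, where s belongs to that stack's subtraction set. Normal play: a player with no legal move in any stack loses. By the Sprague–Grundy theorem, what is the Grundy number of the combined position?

Stack A, S = {1, 9}:
n :  0  1  2  3  4  5  6  7  8  9 10 11 12 13 14 15 16 17 18 19 20 21 22
G :  0  1  0  1  0  1  0  1  0  1  0  1  0  1  0  1  0  1  0  1  0  1  0
G_A(22) = 0.
Stack B, S = {3, 5, 6, 7}:
n :  0  1  2  3  4  5  6  7  8  9 10 11 12 13 14 15 16 17 18 19 20 21
G :  0  0  0  1  1  1  2  2  2  3  0  0  0  1  1  1  2  2  2  3  0  0
G_B(21) = 0.
Stack C, S = {1, 3}:
G(0) = 0
G(1) = mex{0} = 1
G(2) = mex{1} = 0
G(3) = mex{0,0} = 1
G(4) = mex{1,1} = 0
G(5) = mex{0,0} = 1
G(6) = mex{1,1} = 0
G(7) = mex{0,0} = 1
G(8) = mex{1,1} = 0
G(9) = mex{0,0} = 1
G(10) = mex{1,1} = 0
G(11) = mex{0,0} = 1
G(12) = mex{1,1} = 0
G(13) = mex{0,0} = 1
G(14) = mex{1,1} = 0
G_C(14) = 0.
Combined Grundy value = 0 ⊕ 0 ⊕ 0 = 0.

0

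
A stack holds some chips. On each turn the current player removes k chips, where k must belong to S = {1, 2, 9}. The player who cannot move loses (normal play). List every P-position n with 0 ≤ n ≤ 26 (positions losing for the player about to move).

G(0) = 0
G(1) = mex{0} = 1
G(2) = mex{1,0} = 2
G(3) = mex{2,1} = 0
G(4) = mex{0,2} = 1
G(5) = mex{1,0} = 2
G(6) = mex{2,1} = 0
G(7) = mex{0,2} = 1
G(8) = mex{1,0} = 2
G(9) = mex{2,1,0} = 3
G(10) = mex{3,2,1} = 0
G(11) = mex{0,3,2} = 1
G(12) = mex{1,0,0} = 2
G(13) = mex{2,1,1} = 0
G(14) = mex{0,2,2} = 1
G(15) = mex{1,0,0} = 2
G(16) = mex{2,1,1} = 0
G(17) = mex{0,2,2} = 1
G(18) = mex{1,0,3} = 2
G(19) = mex{2,1,0} = 3
G(20) = mex{3,2,1} = 0
G(21) = mex{0,3,2} = 1
G(22) = mex{1,0,0} = 2
G(23) = mex{2,1,1} = 0
G(24) = mex{0,2,2} = 1
G(25) = mex{1,0,0} = 2
G(26) = mex{2,1,1} = 0
P-positions are exactly the n with G(n) = 0.

0, 3, 6, 10, 13, 16, 20, 23, 26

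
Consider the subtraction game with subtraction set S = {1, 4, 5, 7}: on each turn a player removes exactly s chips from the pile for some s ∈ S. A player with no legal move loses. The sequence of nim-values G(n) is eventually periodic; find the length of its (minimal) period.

8

G(0) = 0
G(1) = mex{0} = 1
G(2) = mex{1} = 0
G(3) = mex{0} = 1
G(4) = mex{1,0} = 2
G(5) = mex{2,1,0} = 3
G(6) = mex{3,0,1} = 2
G(7) = mex{2,1,0,0} = 3
G(8) = mex{3,2,1,1} = 0
G(9) = mex{0,3,2,0} = 1
G(10) = mex{1,2,3,1} = 0
G(11) = mex{0,3,2,2} = 1
G(12) = mex{1,0,3,3} = 2
G(13) = mex{2,1,0,2} = 3
G(14) = mex{3,0,1,3} = 2
G(15) = mex{2,1,0,0} = 3
G(16) = mex{3,2,1,1} = 0
G(17) = mex{0,3,2,0} = 1
G(n+8) = G(n) holds for n = 0,…,6 (a full window of length max(S) = 7), so the sequence is purely periodic with period 8.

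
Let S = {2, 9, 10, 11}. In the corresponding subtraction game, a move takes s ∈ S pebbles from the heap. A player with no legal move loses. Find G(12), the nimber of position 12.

G(0) = 0
G(1) = mex{} = 0
G(2) = mex{0} = 1
G(3) = mex{0} = 1
G(4) = mex{1} = 0
G(5) = mex{1} = 0
G(6) = mex{0} = 1
G(7) = mex{0} = 1
G(8) = mex{1} = 0
G(9) = mex{1,0} = 2
G(10) = mex{0,0,0} = 1
G(11) = mex{2,1,0,0} = 3
G(12) = mex{1,1,1,0} = 2

2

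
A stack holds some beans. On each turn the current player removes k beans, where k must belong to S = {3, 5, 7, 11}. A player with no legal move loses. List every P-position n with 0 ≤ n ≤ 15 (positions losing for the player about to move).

0, 1, 2, 10, 14

n :  0  1  2  3  4  5  6  7  8  9 10 11 12 13 14 15
G :  0  0  0  1  1  1  2  2  2  3  0  3  4  1  0  3
P-positions are exactly the n with G(n) = 0.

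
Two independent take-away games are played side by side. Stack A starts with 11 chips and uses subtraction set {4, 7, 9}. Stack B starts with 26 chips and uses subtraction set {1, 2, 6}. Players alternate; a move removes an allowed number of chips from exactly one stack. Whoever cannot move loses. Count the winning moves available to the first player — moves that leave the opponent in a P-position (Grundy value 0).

Stack A, S = {4, 7, 9}:
G(0) = 0
G(1) = mex{} = 0
G(2) = mex{} = 0
G(3) = mex{} = 0
G(4) = mex{0} = 1
G(5) = mex{0} = 1
G(6) = mex{0} = 1
G(7) = mex{0,0} = 1
G(8) = mex{1,0} = 2
G(9) = mex{1,0,0} = 2
G(10) = mex{1,0,0} = 2
G(11) = mex{1,1,0} = 2
G_A(11) = 2.
Stack B, S = {1, 2, 6}:
n :  0  1  2  3  4  5  6  7  8  9 10 11 12 13 14 15 16 17 18 19 20 21 22 23 24 25 26
G :  0  1  2  0  1  2  3  0  1  2  0  1  2  3  0  1  2  0  1  2  3  0  1  2  0  1  2
G_B(26) = 2.
Combined Grundy value = 2 ⊕ 2 = 0.
A winning move leaves total XOR = 0, i.e. changes one component's Grundy value g to g ⊕ X where X is the current total.
Stack A: target g' = 2⊕0 = 2, but every legal move changes the Grundy value (mex property), so 0 moves.
Stack B: target g' = 2⊕0 = 2, but every legal move changes the Grundy value (mex property), so 0 moves.

0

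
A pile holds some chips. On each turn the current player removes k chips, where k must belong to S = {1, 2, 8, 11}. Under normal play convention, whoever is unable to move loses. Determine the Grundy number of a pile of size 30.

n :  0  1  2  3  4  5  6  7  8  9 10 11 12 13 14 15 16 17 18 19 20 21 22 23 24 25 26 27 28 29 30
G :  0  1  2  0  1  2  0  1  2  0  1  2  0  1  2  0  1  2  0  1  2  0  1  2  0  1  2  0  1  2  0

0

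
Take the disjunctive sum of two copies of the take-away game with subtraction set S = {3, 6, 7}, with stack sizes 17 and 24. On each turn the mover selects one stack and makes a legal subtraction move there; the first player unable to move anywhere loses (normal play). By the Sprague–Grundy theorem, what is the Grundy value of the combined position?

3

All stacks use S = {3, 6, 7}:
n :  0  1  2  3  4  5  6  7  8  9 10 11 12 13 14 15 16 17 18 19 20 21 22 23 24
G :  0  0  0  1  1  1  2  2  2  3  0  0  0  1  1  1  2  2  2  3  0  0  0  1  1
Stack A: G(17) = 2.
Stack B: G(24) = 1.
Combined Grundy value = 2 ⊕ 1 = 3.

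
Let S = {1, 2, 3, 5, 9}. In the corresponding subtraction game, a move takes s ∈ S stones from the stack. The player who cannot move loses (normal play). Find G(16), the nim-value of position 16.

n :  0  1  2  3  4  5  6  7  8  9 10 11 12 13 14 15 16
G :  0  1  2  3  0  1  2  3  0  1  2  3  0  1  2  3  0

0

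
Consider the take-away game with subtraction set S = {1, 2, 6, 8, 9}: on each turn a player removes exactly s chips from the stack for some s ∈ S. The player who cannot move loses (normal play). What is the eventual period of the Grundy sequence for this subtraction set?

n :  0  1  2  3  4  5  6  7  8  9 10 11 12 13 14 15 16 17
G :  0  1  2  0  1  2  3  0  1  2  0  1  2  3  0  1  2  0
G(n+7) = G(n) holds for n = 0,…,8 (a full window of length max(S) = 9), so the sequence is purely periodic with period 7.

7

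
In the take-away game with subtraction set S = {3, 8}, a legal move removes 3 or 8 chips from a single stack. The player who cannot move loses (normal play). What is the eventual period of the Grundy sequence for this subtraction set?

11

n :  0  1  2  3  4  5  6  7  8  9 10 11 12 13 14 15 16 17 18 19 20 21 22 23
G :  0  0  0  1  1  1  0  0  2  1  1  0  0  0  1  1  1  0  0  2  1  1  0  0
G(n+11) = G(n) holds for n = 0,…,7 (a full window of length max(S) = 8), so the sequence is purely periodic with period 11.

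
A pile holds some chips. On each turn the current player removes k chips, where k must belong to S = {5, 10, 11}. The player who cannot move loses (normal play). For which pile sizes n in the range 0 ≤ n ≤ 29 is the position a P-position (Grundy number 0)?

G(0) = 0
G(1) = mex{} = 0
G(2) = mex{} = 0
G(3) = mex{} = 0
G(4) = mex{} = 0
G(5) = mex{0} = 1
G(6) = mex{0} = 1
G(7) = mex{0} = 1
G(8) = mex{0} = 1
G(9) = mex{0} = 1
G(10) = mex{1,0} = 2
G(11) = mex{1,0,0} = 2
G(12) = mex{1,0,0} = 2
G(13) = mex{1,0,0} = 2
G(14) = mex{1,0,0} = 2
G(15) = mex{2,1,0} = 3
G(16) = mex{2,1,1} = 0
G(17) = mex{2,1,1} = 0
G(18) = mex{2,1,1} = 0
G(19) = mex{2,1,1} = 0
G(20) = mex{3,2,1} = 0
G(21) = mex{0,2,2} = 1
G(22) = mex{0,2,2} = 1
G(23) = mex{0,2,2} = 1
G(24) = mex{0,2,2} = 1
G(25) = mex{0,3,2} = 1
G(26) = mex{1,0,3} = 2
G(27) = mex{1,0,0} = 2
G(28) = mex{1,0,0} = 2
G(29) = mex{1,0,0} = 2
P-positions are exactly the n with G(n) = 0.

0, 1, 2, 3, 4, 16, 17, 18, 19, 20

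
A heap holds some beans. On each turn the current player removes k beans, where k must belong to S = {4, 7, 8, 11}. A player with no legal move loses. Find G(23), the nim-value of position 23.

G(0) = 0
G(1) = mex{} = 0
G(2) = mex{} = 0
G(3) = mex{} = 0
G(4) = mex{0} = 1
G(5) = mex{0} = 1
G(6) = mex{0} = 1
G(7) = mex{0,0} = 1
G(8) = mex{1,0,0} = 2
G(9) = mex{1,0,0} = 2
G(10) = mex{1,0,0} = 2
G(11) = mex{1,1,0,0} = 2
G(12) = mex{2,1,1,0} = 3
G(13) = mex{2,1,1,0} = 3
G(14) = mex{2,1,1,0} = 3
G(15) = mex{2,2,1,1} = 0
G(16) = mex{3,2,2,1} = 0
G(17) = mex{3,2,2,1} = 0
G(18) = mex{3,2,2,1} = 0
G(19) = mex{0,3,2,2} = 1
G(20) = mex{0,3,3,2} = 1
G(21) = mex{0,3,3,2} = 1
G(22) = mex{0,0,3,2} = 1
G(23) = mex{1,0,0,3} = 2

2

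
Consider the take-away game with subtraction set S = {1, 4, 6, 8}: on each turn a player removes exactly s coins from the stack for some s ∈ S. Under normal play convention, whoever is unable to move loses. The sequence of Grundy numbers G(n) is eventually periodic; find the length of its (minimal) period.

n :  0  1  2  3  4  5  6  7  8  9 10 11 12 13 14 15 16 17 18 19 20 21 22 23 24 25
G :  0  1  0  1  2  0  1  0  1  2  3  2  0  1  0  1  2  0  1  0  1  2  3  2  0  1
G(n+12) = G(n) holds for n = 0,…,7 (a full window of length max(S) = 8), so the sequence is purely periodic with period 12.

12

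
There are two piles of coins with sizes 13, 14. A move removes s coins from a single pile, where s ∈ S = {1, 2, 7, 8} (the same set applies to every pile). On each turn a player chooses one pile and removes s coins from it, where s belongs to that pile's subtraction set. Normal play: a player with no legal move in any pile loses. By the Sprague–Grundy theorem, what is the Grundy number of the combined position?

3

All piles use S = {1, 2, 7, 8}:
G(0) = 0
G(1) = mex{0} = 1
G(2) = mex{1,0} = 2
G(3) = mex{2,1} = 0
G(4) = mex{0,2} = 1
G(5) = mex{1,0} = 2
G(6) = mex{2,1} = 0
G(7) = mex{0,2,0} = 1
G(8) = mex{1,0,1,0} = 2
G(9) = mex{2,1,2,1} = 0
G(10) = mex{0,2,0,2} = 1
G(11) = mex{1,0,1,0} = 2
G(12) = mex{2,1,2,1} = 0
G(13) = mex{0,2,0,2} = 1
G(14) = mex{1,0,1,0} = 2
Pile A: G(13) = 1.
Pile B: G(14) = 2.
Combined Grundy value = 1 ⊕ 2 = 3.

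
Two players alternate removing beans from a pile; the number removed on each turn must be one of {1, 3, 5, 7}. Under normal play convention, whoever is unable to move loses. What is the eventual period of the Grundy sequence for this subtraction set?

2

G(0) = 0
G(1) = mex{0} = 1
G(2) = mex{1} = 0
G(3) = mex{0,0} = 1
G(4) = mex{1,1} = 0
G(5) = mex{0,0,0} = 1
G(6) = mex{1,1,1} = 0
G(7) = mex{0,0,0,0} = 1
G(8) = mex{1,1,1,1} = 0
G(9) = mex{0,0,0,0} = 1
G(10) = mex{1,1,1,1} = 0
G(11) = mex{0,0,0,0} = 1
G(12) = mex{1,1,1,1} = 0
G(13) = mex{0,0,0,0} = 1
G(14) = mex{1,1,1,1} = 0
G(n+2) = G(n) holds for n = 0,…,6 (a full window of length max(S) = 7), so the sequence is purely periodic with period 2.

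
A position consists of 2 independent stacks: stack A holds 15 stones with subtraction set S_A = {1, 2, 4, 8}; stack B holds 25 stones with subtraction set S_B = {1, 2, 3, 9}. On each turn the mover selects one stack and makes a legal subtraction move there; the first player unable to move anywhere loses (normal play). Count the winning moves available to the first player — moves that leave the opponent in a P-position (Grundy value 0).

Stack A, S = {1, 2, 4, 8}:
n :  0  1  2  3  4  5  6  7  8  9 10 11 12 13 14 15
G :  0  1  2  0  1  2  0  1  2  0  1  2  0  1  2  0
G_A(15) = 0.
Stack B, S = {1, 2, 3, 9}:
G(0) = 0
G(1) = mex{0} = 1
G(2) = mex{1,0} = 2
G(3) = mex{2,1,0} = 3
G(4) = mex{3,2,1} = 0
G(5) = mex{0,3,2} = 1
G(6) = mex{1,0,3} = 2
G(7) = mex{2,1,0} = 3
G(8) = mex{3,2,1} = 0
G(9) = mex{0,3,2,0} = 1
G(10) = mex{1,0,3,1} = 2
G(11) = mex{2,1,0,2} = 3
G(12) = mex{3,2,1,3} = 0
G(13) = mex{0,3,2,0} = 1
G(14) = mex{1,0,3,1} = 2
G(15) = mex{2,1,0,2} = 3
G(16) = mex{3,2,1,3} = 0
G(17) = mex{0,3,2,0} = 1
G(18) = mex{1,0,3,1} = 2
G(19) = mex{2,1,0,2} = 3
G(20) = mex{3,2,1,3} = 0
G(21) = mex{0,3,2,0} = 1
G(22) = mex{1,0,3,1} = 2
G(23) = mex{2,1,0,2} = 3
G(24) = mex{3,2,1,3} = 0
G(25) = mex{0,3,2,0} = 1
G_B(25) = 1.
Combined Grundy value = 0 ⊕ 1 = 1.
A winning move leaves total XOR = 0, i.e. changes one component's Grundy value g to g ⊕ X where X is the current total.
Stack A: need g' = 0⊕1 = 1. Options: 15−1→G=2, 15−2→G=1, 15−4→G=2, 15−8→G=1. Hits: 2.
Stack B: need g' = 1⊕1 = 0. Options: 25−1→G=0, 25−2→G=3, 25−3→G=2, 25−9→G=0. Hits: 2.

4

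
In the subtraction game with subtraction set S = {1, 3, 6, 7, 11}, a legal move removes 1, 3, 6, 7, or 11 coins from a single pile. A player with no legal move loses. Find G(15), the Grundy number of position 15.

1

G(0) = 0
G(1) = mex{0} = 1
G(2) = mex{1} = 0
G(3) = mex{0,0} = 1
G(4) = mex{1,1} = 0
G(5) = mex{0,0} = 1
G(6) = mex{1,1,0} = 2
G(7) = mex{2,0,1,0} = 3
G(8) = mex{3,1,0,1} = 2
G(9) = mex{2,2,1,0} = 3
G(10) = mex{3,3,0,1} = 2
G(11) = mex{2,2,1,0,0} = 3
G(12) = mex{3,3,2,1,1} = 0
G(13) = mex{0,2,3,2,0} = 1
G(14) = mex{1,3,2,3,1} = 0
G(15) = mex{0,0,3,2,0} = 1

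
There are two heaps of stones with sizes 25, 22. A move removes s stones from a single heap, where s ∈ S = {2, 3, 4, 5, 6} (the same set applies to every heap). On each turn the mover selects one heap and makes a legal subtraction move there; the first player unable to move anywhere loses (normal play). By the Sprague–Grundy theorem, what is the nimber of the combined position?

All heaps use S = {2, 3, 4, 5, 6}:
G(0) = 0
G(1) = mex{} = 0
G(2) = mex{0} = 1
G(3) = mex{0,0} = 1
G(4) = mex{1,0,0} = 2
G(5) = mex{1,1,0,0} = 2
G(6) = mex{2,1,1,0,0} = 3
G(7) = mex{2,2,1,1,0} = 3
G(8) = mex{3,2,2,1,1} = 0
G(9) = mex{3,3,2,2,1} = 0
G(10) = mex{0,3,3,2,2} = 1
G(11) = mex{0,0,3,3,2} = 1
G(12) = mex{1,0,0,3,3} = 2
G(13) = mex{1,1,0,0,3} = 2
G(14) = mex{2,1,1,0,0} = 3
G(15) = mex{2,2,1,1,0} = 3
G(16) = mex{3,2,2,1,1} = 0
G(17) = mex{3,3,2,2,1} = 0
G(18) = mex{0,3,3,2,2} = 1
G(19) = mex{0,0,3,3,2} = 1
G(20) = mex{1,0,0,3,3} = 2
G(21) = mex{1,1,0,0,3} = 2
G(22) = mex{2,1,1,0,0} = 3
G(23) = mex{2,2,1,1,0} = 3
G(24) = mex{3,2,2,1,1} = 0
G(25) = mex{3,3,2,2,1} = 0
Heap A: G(25) = 0.
Heap B: G(22) = 3.
Combined Grundy value = 0 ⊕ 3 = 3.

3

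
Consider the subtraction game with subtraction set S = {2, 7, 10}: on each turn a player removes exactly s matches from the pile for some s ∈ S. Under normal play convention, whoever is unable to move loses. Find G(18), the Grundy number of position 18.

G(0) = 0
G(1) = mex{} = 0
G(2) = mex{0} = 1
G(3) = mex{0} = 1
G(4) = mex{1} = 0
G(5) = mex{1} = 0
G(6) = mex{0} = 1
G(7) = mex{0,0} = 1
G(8) = mex{1,0} = 2
G(9) = mex{1,1} = 0
G(10) = mex{2,1,0} = 3
G(11) = mex{0,0,0} = 1
G(12) = mex{3,0,1} = 2
G(13) = mex{1,1,1} = 0
G(14) = mex{2,1,0} = 3
G(15) = mex{0,2,0} = 1
G(16) = mex{3,0,1} = 2
G(17) = mex{1,3,1} = 0
G(18) = mex{2,1,2} = 0

0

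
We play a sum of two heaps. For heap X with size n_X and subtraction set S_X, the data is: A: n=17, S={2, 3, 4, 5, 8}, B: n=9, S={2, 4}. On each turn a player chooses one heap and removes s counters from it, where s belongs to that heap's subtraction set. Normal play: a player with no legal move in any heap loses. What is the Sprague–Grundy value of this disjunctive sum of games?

3

Heap A, S = {2, 3, 4, 5, 8}:
n :  0  1  2  3  4  5  6  7  8  9 10 11 12 13 14 15 16 17
G :  0  0  1  1  2  2  3  0  4  1  5  2  3  0  0  1  1  2
G_A(17) = 2.
Heap B, S = {2, 4}:
n : 0 1 2 3 4 5 6 7 8 9
G : 0 0 1 1 2 2 0 0 1 1
G_B(9) = 1.
Combined Grundy value = 2 ⊕ 1 = 3.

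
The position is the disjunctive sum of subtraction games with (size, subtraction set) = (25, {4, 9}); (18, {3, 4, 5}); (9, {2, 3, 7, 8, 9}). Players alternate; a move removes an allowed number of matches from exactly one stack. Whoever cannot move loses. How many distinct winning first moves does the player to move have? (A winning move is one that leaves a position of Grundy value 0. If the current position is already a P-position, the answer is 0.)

2

Stack A, S = {4, 9}:
n :  0  1  2  3  4  5  6  7  8  9 10 11 12 13 14 15 16 17 18 19 20 21 22 23 24 25
G :  0  0  0  0  1  1  1  1  0  2  2  2  1  0  0  0  0  1  1  1  1  0  2  2  2  1
G_A(25) = 1.
Stack B, S = {3, 4, 5}:
G(0) = 0
G(1) = mex{} = 0
G(2) = mex{} = 0
G(3) = mex{0} = 1
G(4) = mex{0,0} = 1
G(5) = mex{0,0,0} = 1
G(6) = mex{1,0,0} = 2
G(7) = mex{1,1,0} = 2
G(8) = mex{1,1,1} = 0
G(9) = mex{2,1,1} = 0
G(10) = mex{2,2,1} = 0
G(11) = mex{0,2,2} = 1
G(12) = mex{0,0,2} = 1
G(13) = mex{0,0,0} = 1
G(14) = mex{1,0,0} = 2
G(15) = mex{1,1,0} = 2
G(16) = mex{1,1,1} = 0
G(17) = mex{2,1,1} = 0
G(18) = mex{2,2,1} = 0
G_B(18) = 0.
Stack C, S = {2, 3, 7, 8, 9}:
G(0) = 0
G(1) = mex{} = 0
G(2) = mex{0} = 1
G(3) = mex{0,0} = 1
G(4) = mex{1,0} = 2
G(5) = mex{1,1} = 0
G(6) = mex{2,1} = 0
G(7) = mex{0,2,0} = 1
G(8) = mex{0,0,0,0} = 1
G(9) = mex{1,0,1,0,0} = 2
G_C(9) = 2.
Combined Grundy value = 1 ⊕ 0 ⊕ 2 = 3.
A winning move leaves total XOR = 0, i.e. changes one component's Grundy value g to g ⊕ X where X is the current total.
Stack A: need g' = 1⊕3 = 2. Options: 25−4→G=0, 25−9→G=0. Hits: 0.
Stack B: need g' = 0⊕3 = 3. Options: 18−3→G=2, 18−4→G=2, 18−5→G=1. Hits: 0.
Stack C: need g' = 2⊕3 = 1. Options: 9−2→G=1, 9−3→G=0, 9−7→G=1, 9−8→G=0, 9−9→G=0. Hits: 2.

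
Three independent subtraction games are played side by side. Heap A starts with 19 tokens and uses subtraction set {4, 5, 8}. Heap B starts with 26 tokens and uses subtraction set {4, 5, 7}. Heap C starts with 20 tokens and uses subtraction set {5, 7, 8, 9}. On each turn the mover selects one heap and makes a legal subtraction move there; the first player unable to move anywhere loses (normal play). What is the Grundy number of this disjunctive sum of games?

Heap A, S = {4, 5, 8}:
n :  0  1  2  3  4  5  6  7  8  9 10 11 12 13 14 15 16 17 18 19
G :  0  0  0  0  1  1  1  1  2  2  2  2  0  0  0  0  1  1  1  1
G_A(19) = 1.
Heap B, S = {4, 5, 7}:
G(0) = 0
G(1) = mex{} = 0
G(2) = mex{} = 0
G(3) = mex{} = 0
G(4) = mex{0} = 1
G(5) = mex{0,0} = 1
G(6) = mex{0,0} = 1
G(7) = mex{0,0,0} = 1
G(8) = mex{1,0,0} = 2
G(9) = mex{1,1,0} = 2
G(10) = mex{1,1,0} = 2
G(11) = mex{1,1,1} = 0
G(12) = mex{2,1,1} = 0
G(13) = mex{2,2,1} = 0
G(14) = mex{2,2,1} = 0
G(15) = mex{0,2,2} = 1
G(16) = mex{0,0,2} = 1
G(17) = mex{0,0,2} = 1
G(18) = mex{0,0,0} = 1
G(19) = mex{1,0,0} = 2
G(20) = mex{1,1,0} = 2
G(21) = mex{1,1,0} = 2
G(22) = mex{1,1,1} = 0
G(23) = mex{2,1,1} = 0
G(24) = mex{2,2,1} = 0
G(25) = mex{2,2,1} = 0
G(26) = mex{0,2,2} = 1
G_B(26) = 1.
Heap C, S = {5, 7, 8, 9}:
G(0) = 0
G(1) = mex{} = 0
G(2) = mex{} = 0
G(3) = mex{} = 0
G(4) = mex{} = 0
G(5) = mex{0} = 1
G(6) = mex{0} = 1
G(7) = mex{0,0} = 1
G(8) = mex{0,0,0} = 1
G(9) = mex{0,0,0,0} = 1
G(10) = mex{1,0,0,0} = 2
G(11) = mex{1,0,0,0} = 2
G(12) = mex{1,1,0,0} = 2
G(13) = mex{1,1,1,0} = 2
G(14) = mex{1,1,1,1} = 0
G(15) = mex{2,1,1,1} = 0
G(16) = mex{2,1,1,1} = 0
G(17) = mex{2,2,1,1} = 0
G(18) = mex{2,2,2,1} = 0
G(19) = mex{0,2,2,2} = 1
G(20) = mex{0,2,2,2} = 1
G_C(20) = 1.
Combined Grundy value = 1 ⊕ 1 ⊕ 1 = 1.

1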